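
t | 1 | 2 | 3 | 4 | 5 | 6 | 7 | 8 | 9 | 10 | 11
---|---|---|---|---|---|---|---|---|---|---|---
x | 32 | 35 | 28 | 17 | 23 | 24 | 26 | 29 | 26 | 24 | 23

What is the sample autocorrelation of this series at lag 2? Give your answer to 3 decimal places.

Mean x̄ = (32 + 35 + 28 + 17 + 23 + 24 + 26 + 29 + 26 + 24 + 23)/11 = 26.0909
Numerator Σ_{t=1}^{9}(x_t−x̄)(x_{t+2}−x̄) = -68.1983
Denominator Σ(x_t−x̄)² = 236.9091
r_2 = -68.1983 / 236.9091 = -0.288

-0.288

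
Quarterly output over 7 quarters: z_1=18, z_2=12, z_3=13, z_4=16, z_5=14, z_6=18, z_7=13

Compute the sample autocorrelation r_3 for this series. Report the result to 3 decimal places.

-0.052

Mean z̄ = (18 + 12 + 13 + 16 + 14 + 18 + 13)/7 = 14.8571
Deviations from mean: 3.1429, -2.8571, -1.8571, 1.1429, -0.8571, 3.1429, -1.8571
Σ(z_t−z̄)(z_{t+3}−z̄) = (3.5918) + (2.4490) + (-5.8367) + (-2.1224) = -1.9184
Denominator Σ(z_t−z̄)² = 36.8571
r_3 = -1.9184 / 36.8571 = -0.052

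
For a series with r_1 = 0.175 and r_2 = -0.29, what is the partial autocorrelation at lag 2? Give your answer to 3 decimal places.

-0.331

φ_{22} = (r_2 − r_1²) / (1 − r_1²)
r_1² = (0.175)² = 0.030625
Numerator = -0.29 − 0.0306 = -0.3206; denominator = 1 − 0.0306 = 0.9694
φ_{22} = -0.3206 / 0.9694 = -0.331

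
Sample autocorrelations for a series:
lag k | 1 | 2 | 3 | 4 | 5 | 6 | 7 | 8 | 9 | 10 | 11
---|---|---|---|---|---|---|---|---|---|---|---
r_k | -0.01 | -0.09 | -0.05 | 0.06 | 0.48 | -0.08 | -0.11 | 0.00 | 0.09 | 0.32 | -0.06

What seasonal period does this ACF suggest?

The largest autocorrelation is r_5 = 0.48, with a weaker echo at lag 10 (0.32); the remaining lags stay at or below 0.09.
The dominant spike at lag 5 indicates a seasonal period of 5.

5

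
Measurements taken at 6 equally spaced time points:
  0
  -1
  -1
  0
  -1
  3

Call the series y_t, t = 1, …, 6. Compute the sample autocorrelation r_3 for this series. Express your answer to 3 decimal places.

Mean ȳ = (0 − 1 − 1 + 0 − 1 + 3)/6 = 0.0000
Deviations from mean: 0.0000, -1.0000, -1.0000, 0.0000, -1.0000, 3.0000
Numerator Σ_{t=1}^{3}(y_t−ȳ)(y_{t+3}−ȳ) = -2.0000
Denominator Σ(y_t−ȳ)² = 12.0000
r_3 = -2.0000 / 12.0000 = -0.167

-0.167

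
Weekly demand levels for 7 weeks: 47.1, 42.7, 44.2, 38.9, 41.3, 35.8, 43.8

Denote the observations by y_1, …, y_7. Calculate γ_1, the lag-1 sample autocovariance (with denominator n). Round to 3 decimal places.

Mean ȳ = (47.1 + 42.7 + 44.2 + 38.9 + 41.3 + 35.8 + 43.8)/7 = 41.9714
Σ_{t=1}^{6}(y_t−ȳ)(y_{t+1}−ȳ) = -6.5637
γ_1 = -6.5637 / 7 = -0.938

-0.938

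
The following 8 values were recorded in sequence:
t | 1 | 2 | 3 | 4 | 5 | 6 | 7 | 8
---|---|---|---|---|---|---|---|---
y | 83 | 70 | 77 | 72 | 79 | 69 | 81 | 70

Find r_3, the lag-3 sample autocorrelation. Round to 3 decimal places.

-0.438

Mean ȳ = (83 + 70 + 77 + 72 + 79 + 69 + 81 + 70)/8 = 75.1250
Deviations from mean: 7.8750, -5.1250, 1.8750, -3.1250, 3.8750, -6.1250, 5.8750, -5.1250
Σ(y_t−ȳ)(y_{t+3}−ȳ) = (-24.6094) + (-19.8594) + (-11.4844) + (-18.3594) + (-19.8594) = -94.1719
Denominator Σ(y_t−ȳ)² = 214.8750
r_3 = -94.1719 / 214.8750 = -0.438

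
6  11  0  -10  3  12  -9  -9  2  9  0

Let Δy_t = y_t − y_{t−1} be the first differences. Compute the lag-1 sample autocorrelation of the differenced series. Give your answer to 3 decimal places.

-0.114

First differences Δy: 5, -11, -10, 13, 9, -21, 0, 11, 7, -9
Mean of differences = -0.6000
Numerator Σ(Δy_t−Δȳ)(Δy_{t+1}−Δȳ) = -134.5600
Denominator Σ(Δy_t−Δȳ)² = 1184.4000
r_1(Δy) = -134.5600 / 1184.4000 = -0.114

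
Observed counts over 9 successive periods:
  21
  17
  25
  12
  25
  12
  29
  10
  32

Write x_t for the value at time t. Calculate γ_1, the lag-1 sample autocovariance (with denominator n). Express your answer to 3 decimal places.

-46.309

Mean x̄ = (21 + 17 + 25 + 12 + 25 + 12 + 29 + 10 + 32)/9 = 20.3333
Σ_{t=1}^{8}(x_t−x̄)(x_{t+1}−x̄) = -416.7778
γ_1 = -416.7778 / 9 = -46.309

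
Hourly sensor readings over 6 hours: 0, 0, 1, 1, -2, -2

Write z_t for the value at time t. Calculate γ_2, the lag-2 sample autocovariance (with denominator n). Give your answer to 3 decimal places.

Mean z̄ = (0 + 0 + 1 + 1 − 2 − 2)/6 = -0.3333
Σ_{t=1}^{4}(z_t−z̄)(z_{t+2}−z̄) = -3.5556
γ_2 = -3.5556 / 6 = -0.593

-0.593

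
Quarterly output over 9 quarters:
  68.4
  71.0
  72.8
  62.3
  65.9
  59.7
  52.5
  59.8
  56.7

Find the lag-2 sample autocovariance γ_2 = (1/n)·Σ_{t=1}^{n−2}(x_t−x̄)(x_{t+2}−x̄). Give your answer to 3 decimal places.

13.847

Mean x̄ = (68.4 + 71.0 + 72.8 + 62.3 + 65.9 + 59.7 + 52.5 + 59.8 + 56.7)/9 = 63.2333
Σ_{t=1}^{7}(x_t−x̄)(x_{t+2}−x̄) = 124.6211
γ_2 = 124.6211 / 9 = 13.847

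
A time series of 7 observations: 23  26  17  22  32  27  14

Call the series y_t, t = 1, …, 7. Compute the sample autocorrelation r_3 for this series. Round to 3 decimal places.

Mean ȳ = (23 + 26 + 17 + 22 + 32 + 27 + 14)/7 = 23.0000
Deviations from mean: 0.0000, 3.0000, -6.0000, -1.0000, 9.0000, 4.0000, -9.0000
Σ(y_t−ȳ)(y_{t+3}−ȳ) = (0.0000) + (27.0000) + (-24.0000) + (9.0000) = 12.0000
Denominator Σ(y_t−ȳ)² = 224.0000
r_3 = 12.0000 / 224.0000 = 0.054

0.054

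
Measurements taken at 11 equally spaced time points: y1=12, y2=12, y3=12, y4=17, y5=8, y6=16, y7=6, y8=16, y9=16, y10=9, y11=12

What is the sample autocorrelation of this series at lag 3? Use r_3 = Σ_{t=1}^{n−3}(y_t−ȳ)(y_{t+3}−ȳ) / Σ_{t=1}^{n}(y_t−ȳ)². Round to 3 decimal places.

-0.102

Mean ȳ = (12 + 12 + 12 + 17 + 8 + 16 + 6 + 16 + 16 + 9 + 12)/11 = 12.3636
Numerator Σ_{t=1}^{8}(y_t−ȳ)(y_{t+3}−ȳ) = -13.4876
Denominator Σ(y_t−ȳ)² = 132.5455
r_3 = -13.4876 / 132.5455 = -0.102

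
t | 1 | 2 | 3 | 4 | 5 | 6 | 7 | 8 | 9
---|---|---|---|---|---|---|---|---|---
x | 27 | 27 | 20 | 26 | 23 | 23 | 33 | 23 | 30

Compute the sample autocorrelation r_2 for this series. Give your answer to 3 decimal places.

0.207

Mean x̄ = (27 + 27 + 20 + 26 + 23 + 23 + 33 + 23 + 30)/9 = 25.7778
Numerator Σ_{t=1}^{7}(x_t−x̄)(x_{t+2}−x̄) = 26.7901
Denominator Σ(x_t−x̄)² = 129.5556
r_2 = 26.7901 / 129.5556 = 0.207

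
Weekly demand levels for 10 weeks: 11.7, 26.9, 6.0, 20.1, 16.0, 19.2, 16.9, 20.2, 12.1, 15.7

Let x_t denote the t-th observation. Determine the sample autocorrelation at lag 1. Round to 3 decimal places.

Mean x̄ = (11.7 + 26.9 + 6.0 + 20.1 + 16.0 + 19.2 + 16.9 + 20.2 + 12.1 + 15.7)/10 = 16.4800
Numerator Σ_{t=1}^{9}(x_t−x̄)(x_{t+1}−x̄) = -210.1624
Denominator Σ(x_t−x̄)² = 295.7960
r_1 = -210.1624 / 295.7960 = -0.710

-0.710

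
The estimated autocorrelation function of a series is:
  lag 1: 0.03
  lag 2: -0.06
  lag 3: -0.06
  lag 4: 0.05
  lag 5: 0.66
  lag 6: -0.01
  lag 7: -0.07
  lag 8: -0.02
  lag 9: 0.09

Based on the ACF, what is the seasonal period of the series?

5

The largest autocorrelation is r_5 = 0.66; the remaining lags stay at or below 0.09.
The dominant spike at lag 5 indicates a seasonal period of 5.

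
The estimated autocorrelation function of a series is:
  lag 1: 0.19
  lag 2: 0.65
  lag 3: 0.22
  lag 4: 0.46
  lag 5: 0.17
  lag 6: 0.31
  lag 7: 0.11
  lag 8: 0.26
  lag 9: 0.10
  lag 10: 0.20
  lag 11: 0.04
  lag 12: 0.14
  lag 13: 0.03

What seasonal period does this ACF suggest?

The largest autocorrelation is r_2 = 0.65, with weaker echoes at lags 4 (0.46), 6 (0.31) and 8 (0.26); the remaining lags stay at or below 0.22.
The dominant spike at lag 2 indicates a seasonal period of 2.

2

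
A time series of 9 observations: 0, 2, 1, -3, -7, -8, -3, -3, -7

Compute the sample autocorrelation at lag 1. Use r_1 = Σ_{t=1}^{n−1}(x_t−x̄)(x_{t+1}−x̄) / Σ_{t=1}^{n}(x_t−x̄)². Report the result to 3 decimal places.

0.514

Mean x̄ = (0 + 2 + 1 − 3 − 7 − 8 − 3 − 3 − 7)/9 = -3.1111
Numerator Σ_{t=1}^{8}(x_t−x̄)(x_{t+1}−x̄) = 54.9877
Denominator Σ(x_t−x̄)² = 106.8889
r_1 = 54.9877 / 106.8889 = 0.514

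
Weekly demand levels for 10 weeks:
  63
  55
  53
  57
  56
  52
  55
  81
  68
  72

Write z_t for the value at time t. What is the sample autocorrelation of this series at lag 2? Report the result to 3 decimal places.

Mean z̄ = (63 + 55 + 53 + 57 + 56 + 52 + 55 + 81 + 68 + 72)/10 = 61.2000
Numerator Σ_{t=1}^{8}(z_t−z̄)(z_{t+2}−z̄) = 114.3200
Denominator Σ(z_t−z̄)² = 831.6000
r_2 = 114.3200 / 831.6000 = 0.137

0.137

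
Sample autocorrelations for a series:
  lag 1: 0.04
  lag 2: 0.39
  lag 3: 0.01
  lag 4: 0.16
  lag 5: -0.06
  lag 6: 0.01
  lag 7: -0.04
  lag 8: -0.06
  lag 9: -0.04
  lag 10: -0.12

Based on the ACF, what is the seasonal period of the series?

The largest autocorrelation is r_2 = 0.39, with a weaker echo at lag 4 (0.16); the remaining lags stay at or below 0.04.
The dominant spike at lag 2 indicates a seasonal period of 2.

2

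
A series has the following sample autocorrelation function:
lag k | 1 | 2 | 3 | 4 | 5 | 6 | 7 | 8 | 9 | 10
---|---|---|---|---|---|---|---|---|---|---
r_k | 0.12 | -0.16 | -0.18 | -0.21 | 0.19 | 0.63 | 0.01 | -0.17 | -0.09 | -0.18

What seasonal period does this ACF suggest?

6

The largest autocorrelation is r_6 = 0.63; the remaining lags stay at or below 0.19.
The dominant spike at lag 6 indicates a seasonal period of 6.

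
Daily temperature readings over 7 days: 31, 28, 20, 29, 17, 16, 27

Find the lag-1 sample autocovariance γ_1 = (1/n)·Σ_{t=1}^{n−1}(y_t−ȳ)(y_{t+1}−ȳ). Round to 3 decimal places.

-1.571

Mean ȳ = (31 + 28 + 20 + 29 + 17 + 16 + 27)/7 = 24.0000
Deviations: 7.0000, 4.0000, -4.0000, 5.0000, -7.0000, -8.0000, 3.0000
Σ_{t=1}^{6}(y_t−ȳ)(y_{t+1}−ȳ) = -11.0000
γ_1 = -11.0000 / 7 = -1.571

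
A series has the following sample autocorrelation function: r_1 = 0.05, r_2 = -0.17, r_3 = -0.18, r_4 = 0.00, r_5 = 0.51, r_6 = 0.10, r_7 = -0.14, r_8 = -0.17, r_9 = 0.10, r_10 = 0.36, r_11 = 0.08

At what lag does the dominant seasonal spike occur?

5

The largest autocorrelation is r_5 = 0.51, with a weaker echo at lag 10 (0.36); the remaining lags stay at or below 0.10.
The dominant spike at lag 5 indicates a seasonal period of 5.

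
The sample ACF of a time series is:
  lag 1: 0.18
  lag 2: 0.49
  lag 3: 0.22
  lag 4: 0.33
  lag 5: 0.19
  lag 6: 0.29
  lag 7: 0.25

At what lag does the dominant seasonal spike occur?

The largest autocorrelation is r_2 = 0.49, with weaker echoes at lags 4 (0.33) and 6 (0.29); the remaining lags stay at or below 0.25.
The dominant spike at lag 2 indicates a seasonal period of 2.

2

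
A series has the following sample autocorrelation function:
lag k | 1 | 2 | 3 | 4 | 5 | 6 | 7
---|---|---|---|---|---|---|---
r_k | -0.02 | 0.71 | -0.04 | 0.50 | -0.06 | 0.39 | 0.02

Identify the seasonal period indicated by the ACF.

The largest autocorrelation is r_2 = 0.71, with weaker echoes at lags 4 (0.50) and 6 (0.39); the remaining lags stay at or below 0.02.
The dominant spike at lag 2 indicates a seasonal period of 2.

2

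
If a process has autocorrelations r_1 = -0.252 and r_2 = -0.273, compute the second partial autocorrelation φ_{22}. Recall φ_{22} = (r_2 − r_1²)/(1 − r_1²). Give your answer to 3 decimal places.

φ_{22} = (r_2 − r_1²) / (1 − r_1²)
r_1² = (-0.252)² = 0.063504
Numerator = -0.273 − 0.0635 = -0.3365; denominator = 1 − 0.0635 = 0.9365
φ_{22} = -0.3365 / 0.9365 = -0.359

-0.359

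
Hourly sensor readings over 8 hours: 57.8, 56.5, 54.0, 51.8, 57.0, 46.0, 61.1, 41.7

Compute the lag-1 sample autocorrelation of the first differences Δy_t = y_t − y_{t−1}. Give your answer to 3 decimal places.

First differences Δy: -1.3, -2.5, -2.2, 5.2, -11.0, 15.1, -19.4
Mean of differences = -2.3000
Numerator Σ(Δy_t−Δȳ)(Δy_{t+1}−Δȳ) = -513.6400
Denominator Σ(Δy_t−Δȳ)² = 728.1600
r_1(Δy) = -513.6400 / 728.1600 = -0.705

-0.705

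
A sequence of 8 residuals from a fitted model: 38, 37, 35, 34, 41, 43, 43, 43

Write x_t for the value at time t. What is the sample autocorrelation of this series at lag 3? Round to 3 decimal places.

-0.271

Mean x̄ = (38 + 37 + 35 + 34 + 41 + 43 + 43 + 43)/8 = 39.2500
Deviations from mean: -1.2500, -2.2500, -4.2500, -5.2500, 1.7500, 3.7500, 3.7500, 3.7500
Σ(x_t−x̄)(x_{t+3}−x̄) = (6.5625) + (-3.9375) + (-15.9375) + (-19.6875) + (6.5625) = -26.4375
Denominator Σ(x_t−x̄)² = 97.5000
r_3 = -26.4375 / 97.5000 = -0.271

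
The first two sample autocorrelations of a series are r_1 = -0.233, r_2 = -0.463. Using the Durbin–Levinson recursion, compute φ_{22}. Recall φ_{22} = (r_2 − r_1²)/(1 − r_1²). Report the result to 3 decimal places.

-0.547

φ_{22} = (r_2 − r_1²) / (1 − r_1²)
r_1² = (-0.233)² = 0.054289
Numerator = -0.463 − 0.0543 = -0.5173; denominator = 1 − 0.0543 = 0.9457
φ_{22} = -0.5173 / 0.9457 = -0.547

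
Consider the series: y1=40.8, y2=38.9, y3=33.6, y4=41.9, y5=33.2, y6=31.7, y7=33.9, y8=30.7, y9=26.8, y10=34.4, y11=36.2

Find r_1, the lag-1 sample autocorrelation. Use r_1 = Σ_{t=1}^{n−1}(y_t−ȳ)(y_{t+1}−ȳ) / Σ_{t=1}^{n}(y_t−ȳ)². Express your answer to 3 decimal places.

Mean ȳ = (40.8 + 38.9 + 33.6 + 41.9 + 33.2 + 31.7 + 33.9 + 30.7 + 26.8 + 34.4 + 36.2)/11 = 34.7364
Numerator Σ_{t=1}^{10}(y_t−ȳ)(y_{t+1}−ȳ) = 46.1605
Denominator Σ(y_t−ȳ)² = 200.5255
r_1 = 46.1605 / 200.5255 = 0.230

0.230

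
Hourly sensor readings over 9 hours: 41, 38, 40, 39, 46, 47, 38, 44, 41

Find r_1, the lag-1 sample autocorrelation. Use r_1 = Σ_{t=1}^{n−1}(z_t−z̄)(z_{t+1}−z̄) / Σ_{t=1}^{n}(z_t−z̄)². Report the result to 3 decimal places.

-0.056

Mean z̄ = (41 + 38 + 40 + 39 + 46 + 47 + 38 + 44 + 41)/9 = 41.5556
Numerator Σ_{t=1}^{8}(z_t−z̄)(z_{t+1}−z̄) = -5.0864
Denominator Σ(z_t−z̄)² = 90.2222
r_1 = -5.0864 / 90.2222 = -0.056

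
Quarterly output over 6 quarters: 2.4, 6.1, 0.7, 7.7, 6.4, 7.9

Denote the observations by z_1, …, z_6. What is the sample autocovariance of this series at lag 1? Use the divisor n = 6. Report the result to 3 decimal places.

Mean z̄ = (2.4 + 6.1 + 0.7 + 7.7 + 6.4 + 7.9)/6 = 5.2000
Deviations: -2.8000, 0.9000, -4.5000, 2.5000, 1.2000, 2.7000
Σ_{t=1}^{5}(z_t−z̄)(z_{t+1}−z̄) = -11.5800
γ_1 = -11.5800 / 6 = -1.930

-1.930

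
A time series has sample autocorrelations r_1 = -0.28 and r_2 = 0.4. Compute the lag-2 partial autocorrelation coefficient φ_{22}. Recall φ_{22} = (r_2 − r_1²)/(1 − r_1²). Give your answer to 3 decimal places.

φ_{22} = (r_2 − r_1²) / (1 − r_1²)
r_1² = (-0.28)² = 0.0784
Numerator = 0.4 − 0.0784 = 0.3216; denominator = 1 − 0.0784 = 0.9216
φ_{22} = 0.3216 / 0.9216 = 0.349

0.349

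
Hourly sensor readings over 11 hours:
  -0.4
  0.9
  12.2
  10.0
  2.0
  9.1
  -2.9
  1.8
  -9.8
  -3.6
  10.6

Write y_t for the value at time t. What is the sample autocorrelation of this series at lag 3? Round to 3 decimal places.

Mean ȳ = (-0.4 + 0.9 + 12.2 + 10.0 + 2.0 + 9.1 − 2.9 + 1.8 − 9.8 − 3.6 + 10.6)/11 = 2.7182
Numerator Σ_{t=1}^{8}(y_t−ȳ)(y_{t+3}−ȳ) = -52.7692
Denominator Σ(y_t−ȳ)² = 488.3564
r_3 = -52.7692 / 488.3564 = -0.108

-0.108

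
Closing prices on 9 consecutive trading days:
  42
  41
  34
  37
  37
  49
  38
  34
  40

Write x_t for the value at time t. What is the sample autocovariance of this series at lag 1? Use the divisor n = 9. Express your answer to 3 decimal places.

Mean x̄ = (42 + 41 + 34 + 37 + 37 + 49 + 38 + 34 + 40)/9 = 39.1111
Σ_{t=1}^{8}(x_t−x̄)(x_{t+1}−x̄) = -19.6790
γ_1 = -19.6790 / 9 = -2.187

-2.187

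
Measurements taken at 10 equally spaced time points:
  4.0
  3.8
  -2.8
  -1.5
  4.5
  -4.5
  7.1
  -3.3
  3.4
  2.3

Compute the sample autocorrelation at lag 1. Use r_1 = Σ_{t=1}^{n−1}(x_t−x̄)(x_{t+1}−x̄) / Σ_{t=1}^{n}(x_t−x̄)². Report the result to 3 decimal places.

-0.614

Mean x̄ = (4.0 + 3.8 − 2.8 − 1.5 + 4.5 − 4.5 + 7.1 − 3.3 + 3.4 + 2.3)/10 = 1.3000
Numerator Σ_{t=1}^{9}(x_t−x̄)(x_{t+1}−x̄) = -87.4200
Denominator Σ(x_t−x̄)² = 142.2800
r_1 = -87.4200 / 142.2800 = -0.614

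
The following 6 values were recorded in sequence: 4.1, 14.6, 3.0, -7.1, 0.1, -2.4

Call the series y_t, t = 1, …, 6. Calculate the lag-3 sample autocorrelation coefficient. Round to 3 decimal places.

Mean ȳ = (4.1 + 14.6 + 3.0 − 7.1 + 0.1 − 2.4)/6 = 2.0500
Deviations from mean: 2.0500, 12.5500, 0.9500, -9.1500, -1.9500, -4.4500
Numerator Σ_{t=1}^{3}(y_t−ȳ)(y_{t+3}−ȳ) = -47.4575
Denominator Σ(y_t−ȳ)² = 269.9350
r_3 = -47.4575 / 269.9350 = -0.176

-0.176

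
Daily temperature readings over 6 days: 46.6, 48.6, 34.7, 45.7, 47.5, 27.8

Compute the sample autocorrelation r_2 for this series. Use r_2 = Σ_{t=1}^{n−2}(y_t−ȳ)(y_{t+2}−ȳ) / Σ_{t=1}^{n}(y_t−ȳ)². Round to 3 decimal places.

-0.282

Mean ȳ = (46.6 + 48.6 + 34.7 + 45.7 + 47.5 + 27.8)/6 = 41.8167
Deviations from mean: 4.7833, 6.7833, -7.1167, 3.8833, 5.6833, -14.0167
Σ(y_t−ȳ)(y_{t+2}−ȳ) = (-34.0414) + (26.3419) + (-40.4464) + (-54.4314) = -102.5772
Denominator Σ(y_t−ȳ)² = 363.3883
r_2 = -102.5772 / 363.3883 = -0.282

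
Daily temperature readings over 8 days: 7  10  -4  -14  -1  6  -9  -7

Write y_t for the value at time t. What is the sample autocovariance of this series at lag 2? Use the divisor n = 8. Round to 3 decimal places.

Mean ȳ = (7 + 10 − 4 − 14 − 1 + 6 − 9 − 7)/8 = -1.5000
Deviations: 8.5000, 11.5000, -2.5000, -12.5000, 0.5000, 7.5000, -7.5000, -5.5000
Σ_{t=1}^{6}(y_t−ȳ)(y_{t+2}−ȳ) = -305.0000
γ_2 = -305.0000 / 8 = -38.125

-38.125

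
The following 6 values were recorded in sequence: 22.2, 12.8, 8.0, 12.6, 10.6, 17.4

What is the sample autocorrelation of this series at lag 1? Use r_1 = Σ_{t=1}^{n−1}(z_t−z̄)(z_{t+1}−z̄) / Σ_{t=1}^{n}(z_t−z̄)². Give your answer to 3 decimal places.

-0.014

Mean z̄ = (22.2 + 12.8 + 8.0 + 12.6 + 10.6 + 17.4)/6 = 13.9333
Deviations from mean: 8.2667, -1.1333, -5.9333, -1.3333, -3.3333, 3.4667
Σ(z_t−z̄)(z_{t+1}−z̄) = (-9.3689) + (6.7244) + (7.9111) + (4.4444) + (-11.5556) = -1.8444
Denominator Σ(z_t−z̄)² = 129.7333
r_1 = -1.8444 / 129.7333 = -0.014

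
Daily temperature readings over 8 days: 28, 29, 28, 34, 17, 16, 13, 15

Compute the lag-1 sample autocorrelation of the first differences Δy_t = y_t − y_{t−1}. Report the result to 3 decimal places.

-0.404

First differences Δy: 1, -1, 6, -17, -1, -3, 2
Mean of differences = -1.8571
Numerator Σ(Δy_t−Δȳ)(Δy_{t+1}−Δȳ) = -128.1633
Denominator Σ(Δy_t−Δȳ)² = 316.8571
r_1(Δy) = -128.1633 / 316.8571 = -0.404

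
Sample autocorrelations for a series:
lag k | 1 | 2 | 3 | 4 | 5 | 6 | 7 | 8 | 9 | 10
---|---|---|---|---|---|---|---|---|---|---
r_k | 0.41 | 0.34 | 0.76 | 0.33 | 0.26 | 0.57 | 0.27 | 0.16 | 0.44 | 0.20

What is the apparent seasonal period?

3

The largest autocorrelation is r_3 = 0.76, with weaker echoes at lags 6 (0.57) and 9 (0.44); the remaining lags stay at or below 0.41. The elevated value at lag 1 (0.41), dropping to 0.34 at lag 2, reflects decaying short-term dependence rather than seasonality.
The dominant spike at lag 3 indicates a seasonal period of 3.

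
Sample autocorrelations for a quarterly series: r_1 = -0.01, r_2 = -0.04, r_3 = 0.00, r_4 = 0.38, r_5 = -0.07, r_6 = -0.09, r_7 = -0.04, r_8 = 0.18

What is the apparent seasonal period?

The largest autocorrelation is r_4 = 0.38, with a weaker echo at lag 8 (0.18); the remaining lags stay at or below 0.00.
The dominant spike at lag 4 indicates a seasonal period of 4.

4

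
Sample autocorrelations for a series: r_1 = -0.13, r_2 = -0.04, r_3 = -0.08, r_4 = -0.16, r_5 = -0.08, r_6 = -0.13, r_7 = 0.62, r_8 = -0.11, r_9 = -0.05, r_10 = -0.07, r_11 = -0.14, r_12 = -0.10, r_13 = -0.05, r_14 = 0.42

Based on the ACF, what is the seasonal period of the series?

The largest autocorrelation is r_7 = 0.62, with a weaker echo at lag 14 (0.42); the remaining lags stay at or below -0.04.
The dominant spike at lag 7 indicates a seasonal period of 7.

7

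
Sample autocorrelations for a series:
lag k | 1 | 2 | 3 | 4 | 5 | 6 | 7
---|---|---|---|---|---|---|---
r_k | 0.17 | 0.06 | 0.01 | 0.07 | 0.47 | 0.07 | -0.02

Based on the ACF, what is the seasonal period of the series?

The largest autocorrelation is r_5 = 0.47; the remaining lags stay at or below 0.17.
The dominant spike at lag 5 indicates a seasonal period of 5.

5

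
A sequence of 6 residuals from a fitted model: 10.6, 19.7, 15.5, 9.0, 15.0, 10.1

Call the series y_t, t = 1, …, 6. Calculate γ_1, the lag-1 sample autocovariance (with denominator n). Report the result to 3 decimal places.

-4.252

Mean ȳ = (10.6 + 19.7 + 15.5 + 9.0 + 15.0 + 10.1)/6 = 13.3167
Σ_{t=1}^{5}(y_t−ȳ)(y_{t+1}−ȳ) = -25.5103
γ_1 = -25.5103 / 6 = -4.252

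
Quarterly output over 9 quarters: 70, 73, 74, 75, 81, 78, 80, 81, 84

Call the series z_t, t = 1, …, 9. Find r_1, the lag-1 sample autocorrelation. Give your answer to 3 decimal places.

Mean z̄ = (70 + 73 + 74 + 75 + 81 + 78 + 80 + 81 + 84)/9 = 77.3333
Numerator Σ_{t=1}^{8}(z_t−z̄)(z_{t+1}−z̄) = 83.8889
Denominator Σ(z_t−z̄)² = 168.0000
r_1 = 83.8889 / 168.0000 = 0.499

0.499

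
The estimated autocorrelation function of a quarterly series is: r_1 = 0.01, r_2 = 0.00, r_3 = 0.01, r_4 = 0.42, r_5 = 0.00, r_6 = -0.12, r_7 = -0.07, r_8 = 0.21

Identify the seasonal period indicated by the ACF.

4

The largest autocorrelation is r_4 = 0.42, with a weaker echo at lag 8 (0.21); the remaining lags stay at or below 0.01.
The dominant spike at lag 4 indicates a seasonal period of 4.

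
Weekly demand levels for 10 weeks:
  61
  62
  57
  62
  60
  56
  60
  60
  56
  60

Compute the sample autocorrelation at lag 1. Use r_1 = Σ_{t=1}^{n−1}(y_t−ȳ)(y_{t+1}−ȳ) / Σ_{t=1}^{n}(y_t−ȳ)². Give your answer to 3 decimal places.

-0.314

Mean ȳ = (61 + 62 + 57 + 62 + 60 + 56 + 60 + 60 + 56 + 60)/10 = 59.4000
Numerator Σ_{t=1}^{9}(y_t−ȳ)(y_{t+1}−ȳ) = -14.5600
Denominator Σ(y_t−ȳ)² = 46.4000
r_1 = -14.5600 / 46.4000 = -0.314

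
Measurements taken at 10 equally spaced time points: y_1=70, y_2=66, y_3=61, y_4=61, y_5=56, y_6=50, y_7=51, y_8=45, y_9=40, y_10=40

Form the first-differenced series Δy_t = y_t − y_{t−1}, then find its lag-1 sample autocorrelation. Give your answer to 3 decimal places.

First differences Δy: -4, -5, 0, -5, -6, 1, -6, -5, 0
Mean of differences = -3.3333
Numerator Σ(Δy_t−Δȳ)(Δy_{t+1}−Δȳ) = -29.7778
Denominator Σ(Δy_t−Δȳ)² = 64.0000
r_1(Δy) = -29.7778 / 64.0000 = -0.465

-0.465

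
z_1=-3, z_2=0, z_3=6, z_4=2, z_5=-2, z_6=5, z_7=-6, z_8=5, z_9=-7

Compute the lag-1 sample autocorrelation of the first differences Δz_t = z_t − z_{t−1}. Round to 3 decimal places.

First differences Δz: 3, 6, -4, -4, 7, -11, 11, -12
Mean of differences = -0.5000
Numerator Σ(Δz_t−Δz̄)(Δz_{t+1}−Δz̄) = -345.7500
Denominator Σ(Δz_t−Δz̄)² = 510.0000
r_1(Δz) = -345.7500 / 510.0000 = -0.678

-0.678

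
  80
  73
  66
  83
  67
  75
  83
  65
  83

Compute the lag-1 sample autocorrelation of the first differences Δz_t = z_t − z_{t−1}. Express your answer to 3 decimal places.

First differences Δz: -7, -7, 17, -16, 8, 8, -18, 18
Mean of differences = 0.3750
Numerator Σ(Δz_t−Δz̄)(Δz_{t+1}−Δz̄) = -871.1406
Denominator Σ(Δz_t−Δz̄)² = 1417.8750
r_1(Δz) = -871.1406 / 1417.8750 = -0.614

-0.614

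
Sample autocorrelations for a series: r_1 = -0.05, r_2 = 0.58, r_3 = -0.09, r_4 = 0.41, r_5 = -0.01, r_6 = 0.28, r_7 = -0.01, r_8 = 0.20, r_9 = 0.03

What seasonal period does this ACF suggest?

The largest autocorrelation is r_2 = 0.58, with weaker echoes at lags 4 (0.41), 6 (0.28) and 8 (0.20); the remaining lags stay at or below 0.03.
The dominant spike at lag 2 indicates a seasonal period of 2.

2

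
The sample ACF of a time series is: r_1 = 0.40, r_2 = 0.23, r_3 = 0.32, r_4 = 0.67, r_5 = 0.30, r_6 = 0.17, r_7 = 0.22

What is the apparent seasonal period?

4

The largest autocorrelation is r_4 = 0.67; the remaining lags stay at or below 0.40. The elevated value at lag 1 (0.40), dropping to 0.23 at lag 2, reflects decaying short-term dependence rather than seasonality.
The dominant spike at lag 4 indicates a seasonal period of 4.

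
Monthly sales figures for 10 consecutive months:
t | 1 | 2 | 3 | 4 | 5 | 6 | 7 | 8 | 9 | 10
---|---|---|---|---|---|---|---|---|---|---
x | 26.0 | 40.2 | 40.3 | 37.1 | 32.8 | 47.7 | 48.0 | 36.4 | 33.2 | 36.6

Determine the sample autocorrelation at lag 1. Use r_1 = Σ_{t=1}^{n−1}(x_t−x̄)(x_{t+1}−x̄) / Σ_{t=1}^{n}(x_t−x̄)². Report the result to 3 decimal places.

Mean x̄ = (26.0 + 40.2 + 40.3 + 37.1 + 32.8 + 47.7 + 48.0 + 36.4 + 33.2 + 36.6)/10 = 37.8300
Numerator Σ_{t=1}^{9}(x_t−x̄)(x_{t+1}−x̄) = 28.1901
Denominator Σ(x_t−x̄)² = 403.3410
r_1 = 28.1901 / 403.3410 = 0.070

0.070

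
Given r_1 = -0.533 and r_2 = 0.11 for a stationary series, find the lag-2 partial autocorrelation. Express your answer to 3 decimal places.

φ_{22} = (r_2 − r_1²) / (1 − r_1²)
r_1² = (-0.533)² = 0.284089
Numerator = 0.11 − 0.2841 = -0.1741; denominator = 1 − 0.2841 = 0.7159
φ_{22} = -0.1741 / 0.7159 = -0.243

-0.243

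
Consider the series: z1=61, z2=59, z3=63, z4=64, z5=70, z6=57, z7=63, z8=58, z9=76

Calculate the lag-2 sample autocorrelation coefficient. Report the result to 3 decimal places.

0.063

Mean z̄ = (61 + 59 + 63 + 64 + 70 + 57 + 63 + 58 + 76)/9 = 63.4444
Σ(z_t−z̄)(z_{t+2}−z̄) = (1.0864) + (-2.4691) + (-2.9136) + (-3.5802) + (-2.9136) + (35.0864) + (-5.5802) = 18.7160
Denominator Σ(z_t−z̄)² = 298.2222
r_2 = 18.7160 / 298.2222 = 0.063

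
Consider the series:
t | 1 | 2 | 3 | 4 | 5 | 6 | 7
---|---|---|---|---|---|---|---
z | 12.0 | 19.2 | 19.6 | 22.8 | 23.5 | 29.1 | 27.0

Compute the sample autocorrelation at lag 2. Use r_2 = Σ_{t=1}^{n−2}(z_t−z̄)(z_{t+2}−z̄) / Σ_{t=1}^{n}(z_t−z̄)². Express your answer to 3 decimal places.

0.163

Mean z̄ = (12.0 + 19.2 + 19.6 + 22.8 + 23.5 + 29.1 + 27.0)/7 = 21.8857
Deviations from mean: -9.8857, -2.6857, -2.2857, 0.9143, 1.6143, 7.2143, 5.1143
Σ(z_t−z̄)(z_{t+2}−z̄) = (22.5959) + (-2.4555) + (-3.6898) + (6.5959) + (8.2559) = 31.3024
Denominator Σ(z_t−z̄)² = 191.8086
r_2 = 31.3024 / 191.8086 = 0.163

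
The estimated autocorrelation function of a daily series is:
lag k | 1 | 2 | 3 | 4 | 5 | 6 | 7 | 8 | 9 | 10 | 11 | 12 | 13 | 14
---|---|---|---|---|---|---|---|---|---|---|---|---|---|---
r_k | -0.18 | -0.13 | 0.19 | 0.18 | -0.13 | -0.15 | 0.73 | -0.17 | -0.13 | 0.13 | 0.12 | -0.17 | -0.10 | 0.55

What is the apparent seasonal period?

The largest autocorrelation is r_7 = 0.73, with a weaker echo at lag 14 (0.55); the remaining lags stay at or below 0.19.
The dominant spike at lag 7 indicates a seasonal period of 7.

7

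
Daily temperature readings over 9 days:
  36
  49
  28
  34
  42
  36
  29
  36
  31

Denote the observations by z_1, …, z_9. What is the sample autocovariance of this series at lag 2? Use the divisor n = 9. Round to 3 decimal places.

Mean z̄ = (36 + 49 + 28 + 34 + 42 + 36 + 29 + 36 + 31)/9 = 35.6667
Σ_{t=1}^{7}(z_t−z̄)(z_{t+2}−z̄) = -84.8889
γ_2 = -84.8889 / 9 = -9.432

-9.432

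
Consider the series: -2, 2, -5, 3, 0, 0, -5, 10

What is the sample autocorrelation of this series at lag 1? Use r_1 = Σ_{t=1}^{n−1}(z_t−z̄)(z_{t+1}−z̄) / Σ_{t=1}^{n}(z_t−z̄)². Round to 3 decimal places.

Mean z̄ = (-2 + 2 − 5 + 3 + 0 + 0 − 5 + 10)/8 = 0.3750
Σ(z_t−z̄)(z_{t+1}−z̄) = (-3.8594) + (-8.7344) + (-14.1094) + (-0.9844) + (0.1406) + (2.0156) + (-51.7344) = -77.2656
Denominator Σ(z_t−z̄)² = 165.8750
r_1 = -77.2656 / 165.8750 = -0.466

-0.466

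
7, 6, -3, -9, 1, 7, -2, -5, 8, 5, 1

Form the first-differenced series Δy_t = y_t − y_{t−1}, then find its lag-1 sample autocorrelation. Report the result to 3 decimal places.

First differences Δy: -1, -9, -6, 10, 6, -9, -3, 13, -3, -4
Mean of differences = -0.6000
Numerator Σ(Δy_t−Δȳ)(Δy_{t+1}−Δȳ) = -30.9600
Denominator Σ(Δy_t−Δȳ)² = 534.4000
r_1(Δy) = -30.9600 / 534.4000 = -0.058

-0.058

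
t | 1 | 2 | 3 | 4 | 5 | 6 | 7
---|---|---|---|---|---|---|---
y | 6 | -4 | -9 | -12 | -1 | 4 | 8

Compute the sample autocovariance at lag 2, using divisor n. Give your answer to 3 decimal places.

Mean ȳ = (6 − 4 − 9 − 12 − 1 + 4 + 8)/7 = -1.1429
Σ_{t=1}^{5}(y_t−ȳ)(y_{t+2}−ȳ) = -80.7551
γ_2 = -80.7551 / 7 = -11.536

-11.536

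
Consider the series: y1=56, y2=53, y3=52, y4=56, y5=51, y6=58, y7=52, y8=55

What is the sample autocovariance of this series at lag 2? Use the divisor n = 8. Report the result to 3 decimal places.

2.230

Mean ȳ = (56 + 53 + 52 + 56 + 51 + 58 + 52 + 55)/8 = 54.1250
Σ_{t=1}^{6}(y_t−ȳ)(y_{t+2}−ȳ) = 17.8438
γ_2 = 17.8438 / 8 = 2.230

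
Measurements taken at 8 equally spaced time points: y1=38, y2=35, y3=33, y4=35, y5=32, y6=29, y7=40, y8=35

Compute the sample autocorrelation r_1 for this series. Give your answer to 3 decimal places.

-0.176

Mean ȳ = (38 + 35 + 33 + 35 + 32 + 29 + 40 + 35)/8 = 34.6250
Deviations from mean: 3.3750, 0.3750, -1.6250, 0.3750, -2.6250, -5.6250, 5.3750, 0.3750
Numerator Σ_{t=1}^{7}(y_t−ȳ)(y_{t+1}−ȳ) = -14.3906
Denominator Σ(y_t−ȳ)² = 81.8750
r_1 = -14.3906 / 81.8750 = -0.176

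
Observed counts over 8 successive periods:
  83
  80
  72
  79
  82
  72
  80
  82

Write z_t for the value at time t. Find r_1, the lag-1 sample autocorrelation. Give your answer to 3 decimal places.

-0.227

Mean z̄ = (83 + 80 + 72 + 79 + 82 + 72 + 80 + 82)/8 = 78.7500
Deviations from mean: 4.2500, 1.2500, -6.7500, 0.2500, 3.2500, -6.7500, 1.2500, 3.2500
Σ(z_t−z̄)(z_{t+1}−z̄) = (5.3125) + (-8.4375) + (-1.6875) + (0.8125) + (-21.9375) + (-8.4375) + (4.0625) = -30.3125
Denominator Σ(z_t−z̄)² = 133.5000
r_1 = -30.3125 / 133.5000 = -0.227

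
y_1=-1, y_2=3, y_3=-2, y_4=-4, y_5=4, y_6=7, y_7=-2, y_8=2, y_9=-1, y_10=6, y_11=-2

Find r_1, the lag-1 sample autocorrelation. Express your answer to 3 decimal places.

-0.294

Mean ȳ = (-1 + 3 − 2 − 4 + 4 + 7 − 2 + 2 − 1 + 6 − 2)/11 = 0.9091
Numerator Σ_{t=1}^{10}(y_t−ȳ)(y_{t+1}−ȳ) = -39.6446
Denominator Σ(y_t−ȳ)² = 134.9091
r_1 = -39.6446 / 134.9091 = -0.294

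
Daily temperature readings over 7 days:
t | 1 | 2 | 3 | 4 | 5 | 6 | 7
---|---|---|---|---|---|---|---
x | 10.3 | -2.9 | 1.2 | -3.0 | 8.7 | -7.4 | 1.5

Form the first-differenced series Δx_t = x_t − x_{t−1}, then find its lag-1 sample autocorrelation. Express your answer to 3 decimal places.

-0.687

First differences Δx: -13.2, 4.1, -4.2, 11.7, -16.1, 8.9
Mean of differences = -1.4667
Numerator Σ(Δx_t−Δx̄)(Δx_{t+1}−Δx̄) = -460.8911
Denominator Σ(Δx_t−Δx̄)² = 671.0933
r_1(Δx) = -460.8911 / 671.0933 = -0.687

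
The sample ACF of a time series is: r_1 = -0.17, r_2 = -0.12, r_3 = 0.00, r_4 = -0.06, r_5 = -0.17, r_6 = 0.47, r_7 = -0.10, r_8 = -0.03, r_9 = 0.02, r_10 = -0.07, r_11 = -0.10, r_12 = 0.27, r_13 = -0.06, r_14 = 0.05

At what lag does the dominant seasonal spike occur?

The largest autocorrelation is r_6 = 0.47, with a weaker echo at lag 12 (0.27); the remaining lags stay at or below 0.05.
The dominant spike at lag 6 indicates a seasonal period of 6.

6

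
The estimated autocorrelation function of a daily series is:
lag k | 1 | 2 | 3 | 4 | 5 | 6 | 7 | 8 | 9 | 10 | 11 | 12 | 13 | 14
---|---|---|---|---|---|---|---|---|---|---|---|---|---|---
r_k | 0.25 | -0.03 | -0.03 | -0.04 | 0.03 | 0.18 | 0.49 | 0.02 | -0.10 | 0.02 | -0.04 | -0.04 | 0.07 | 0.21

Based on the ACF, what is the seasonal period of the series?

7

The largest autocorrelation is r_7 = 0.49; the remaining lags stay at or below 0.25.
The dominant spike at lag 7 indicates a seasonal period of 7.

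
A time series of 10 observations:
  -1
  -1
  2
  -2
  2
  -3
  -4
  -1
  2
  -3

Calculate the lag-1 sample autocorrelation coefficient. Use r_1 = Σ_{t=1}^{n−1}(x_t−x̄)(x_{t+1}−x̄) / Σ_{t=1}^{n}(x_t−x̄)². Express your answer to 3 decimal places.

-0.274

Mean x̄ = (-1 − 1 + 2 − 2 + 2 − 3 − 4 − 1 + 2 − 3)/10 = -0.9000
Numerator Σ_{t=1}^{9}(x_t−x̄)(x_{t+1}−x̄) = -12.3100
Denominator Σ(x_t−x̄)² = 44.9000
r_1 = -12.3100 / 44.9000 = -0.274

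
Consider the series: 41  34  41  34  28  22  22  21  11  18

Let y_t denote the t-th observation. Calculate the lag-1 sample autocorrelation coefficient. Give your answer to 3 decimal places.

0.648

Mean ȳ = (41 + 34 + 41 + 34 + 28 + 22 + 22 + 21 + 11 + 18)/10 = 27.2000
Numerator Σ_{t=1}^{9}(y_t−ȳ)(y_{t+1}−ȳ) = 591.5600
Denominator Σ(y_t−ȳ)² = 913.6000
r_1 = 591.5600 / 913.6000 = 0.648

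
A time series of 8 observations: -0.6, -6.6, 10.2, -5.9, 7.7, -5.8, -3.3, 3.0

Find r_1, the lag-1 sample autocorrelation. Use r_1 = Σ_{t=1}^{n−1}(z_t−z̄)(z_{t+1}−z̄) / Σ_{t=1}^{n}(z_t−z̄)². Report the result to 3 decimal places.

Mean z̄ = (-0.6 − 6.6 + 10.2 − 5.9 + 7.7 − 5.8 − 3.3 + 3.0)/8 = -0.1625
Deviations from mean: -0.4375, -6.4375, 10.3625, -5.7375, 7.8625, -5.6375, -3.1375, 3.1625
Σ(z_t−z̄)(z_{t+1}−z̄) = (2.8164) + (-66.7086) + (-59.4548) + (-45.1111) + (-44.3248) + (17.6877) + (-9.9223) = -205.0177
Denominator Σ(z_t−z̄)² = 295.3788
r_1 = -205.0177 / 295.3788 = -0.694

-0.694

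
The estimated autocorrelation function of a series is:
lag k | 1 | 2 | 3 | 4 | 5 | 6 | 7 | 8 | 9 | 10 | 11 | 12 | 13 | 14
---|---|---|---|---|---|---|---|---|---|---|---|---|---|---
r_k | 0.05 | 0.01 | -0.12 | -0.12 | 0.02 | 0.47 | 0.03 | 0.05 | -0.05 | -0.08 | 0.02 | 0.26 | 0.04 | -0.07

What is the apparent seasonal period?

6

The largest autocorrelation is r_6 = 0.47, with a weaker echo at lag 12 (0.26); the remaining lags stay at or below 0.05.
The dominant spike at lag 6 indicates a seasonal period of 6.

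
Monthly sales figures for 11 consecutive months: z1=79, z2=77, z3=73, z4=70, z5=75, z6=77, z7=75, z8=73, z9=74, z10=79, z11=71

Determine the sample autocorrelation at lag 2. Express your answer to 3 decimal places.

Mean z̄ = (79 + 77 + 73 + 70 + 75 + 77 + 75 + 73 + 74 + 79 + 71)/11 = 74.8182
Numerator Σ_{t=1}^{9}(z_t−z̄)(z_{t+2}−z̄) = -37.5207
Denominator Σ(z_t−z̄)² = 89.6364
r_2 = -37.5207 / 89.6364 = -0.419

-0.419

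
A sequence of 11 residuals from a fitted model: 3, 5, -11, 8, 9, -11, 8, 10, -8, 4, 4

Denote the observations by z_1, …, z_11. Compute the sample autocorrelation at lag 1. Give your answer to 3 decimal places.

Mean z̄ = (3 + 5 − 11 + 8 + 9 − 11 + 8 + 10 − 8 + 4 + 4)/11 = 1.9091
Numerator Σ_{t=1}^{10}(z_t−z̄)(z_{t+1}−z̄) = -289.3719
Denominator Σ(z_t−z̄)² = 640.9091
r_1 = -289.3719 / 640.9091 = -0.452

-0.452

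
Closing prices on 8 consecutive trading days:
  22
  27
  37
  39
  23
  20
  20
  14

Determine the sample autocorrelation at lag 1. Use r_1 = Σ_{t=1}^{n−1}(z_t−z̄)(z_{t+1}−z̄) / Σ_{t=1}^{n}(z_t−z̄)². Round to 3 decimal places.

0.462

Mean z̄ = (22 + 27 + 37 + 39 + 23 + 20 + 20 + 14)/8 = 25.2500
Σ(z_t−z̄)(z_{t+1}−z̄) = (-5.6875) + (20.5625) + (161.5625) + (-30.9375) + (11.8125) + (27.5625) + (59.0625) = 243.9375
Denominator Σ(z_t−z̄)² = 527.5000
r_1 = 243.9375 / 527.5000 = 0.462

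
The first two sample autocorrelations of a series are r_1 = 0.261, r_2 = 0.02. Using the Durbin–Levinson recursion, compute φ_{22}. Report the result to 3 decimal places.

φ_{22} = (r_2 − r_1²) / (1 − r_1²)
r_1² = (0.261)² = 0.068121
Numerator = 0.02 − 0.0681 = -0.0481; denominator = 1 − 0.0681 = 0.9319
φ_{22} = -0.0481 / 0.9319 = -0.052

-0.052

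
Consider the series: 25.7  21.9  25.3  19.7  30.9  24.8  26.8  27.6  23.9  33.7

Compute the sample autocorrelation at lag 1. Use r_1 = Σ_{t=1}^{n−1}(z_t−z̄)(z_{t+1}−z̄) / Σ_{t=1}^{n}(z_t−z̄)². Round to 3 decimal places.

-0.316

Mean z̄ = (25.7 + 21.9 + 25.3 + 19.7 + 30.9 + 24.8 + 26.8 + 27.6 + 23.9 + 33.7)/10 = 26.0300
Numerator Σ_{t=1}^{9}(z_t−z̄)(z_{t+1}−z̄) = -47.2379
Denominator Σ(z_t−z̄)² = 149.4210
r_1 = -47.2379 / 149.4210 = -0.316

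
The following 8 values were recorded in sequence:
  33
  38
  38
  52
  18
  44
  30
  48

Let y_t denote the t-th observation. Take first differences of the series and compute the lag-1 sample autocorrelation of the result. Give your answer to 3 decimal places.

First differences Δy: 5, 0, 14, -34, 26, -14, 18
Mean of differences = 2.1429
Numerator Σ(Δy_t−Δȳ)(Δy_{t+1}−Δȳ) = -1963.4490
Denominator Σ(Δy_t−Δȳ)² = 2540.8571
r_1(Δy) = -1963.4490 / 2540.8571 = -0.773

-0.773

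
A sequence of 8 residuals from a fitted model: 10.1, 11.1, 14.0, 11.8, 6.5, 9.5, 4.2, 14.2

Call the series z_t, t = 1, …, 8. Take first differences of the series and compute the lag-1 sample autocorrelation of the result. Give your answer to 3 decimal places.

-0.412

First differences Δz: 1.0, 2.9, -2.2, -5.3, 3.0, -5.3, 10.0
Mean of differences = 0.5857
Numerator Σ(Δz_t−Δz̄)(Δz_{t+1}−Δz̄) = -72.9216
Denominator Σ(Δz_t−Δz̄)² = 177.0286
r_1(Δz) = -72.9216 / 177.0286 = -0.412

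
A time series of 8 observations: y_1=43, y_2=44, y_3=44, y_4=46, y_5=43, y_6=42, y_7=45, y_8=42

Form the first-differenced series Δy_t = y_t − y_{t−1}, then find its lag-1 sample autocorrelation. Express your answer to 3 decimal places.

First differences Δy: 1, 0, 2, -3, -1, 3, -3
Mean of differences = -0.1429
Numerator Σ(Δy_t−Δȳ)(Δy_{t+1}−Δȳ) = -14.8776
Denominator Σ(Δy_t−Δȳ)² = 32.8571
r_1(Δy) = -14.8776 / 32.8571 = -0.453

-0.453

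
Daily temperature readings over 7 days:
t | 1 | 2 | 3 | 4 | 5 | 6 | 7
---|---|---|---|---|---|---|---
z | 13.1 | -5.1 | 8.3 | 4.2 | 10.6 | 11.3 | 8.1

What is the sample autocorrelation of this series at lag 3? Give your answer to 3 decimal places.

-0.256

Mean z̄ = (13.1 − 5.1 + 8.3 + 4.2 + 10.6 + 11.3 + 8.1)/7 = 7.2143
Deviations from mean: 5.8857, -12.3143, 1.0857, -3.0143, 3.3857, 4.0857, 0.8857
Σ(z_t−z̄)(z_{t+3}−z̄) = (-17.7412) + (-41.6927) + (4.4359) + (-2.6698) = -57.6678
Denominator Σ(z_t−z̄)² = 225.4886
r_3 = -57.6678 / 225.4886 = -0.256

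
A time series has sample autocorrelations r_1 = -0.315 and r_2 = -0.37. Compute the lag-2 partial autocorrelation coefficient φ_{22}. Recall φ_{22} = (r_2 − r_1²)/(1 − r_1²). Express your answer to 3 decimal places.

-0.521

φ_{22} = (r_2 − r_1²) / (1 − r_1²)
r_1² = (-0.315)² = 0.099225
Numerator = -0.37 − 0.0992 = -0.4692; denominator = 1 − 0.0992 = 0.9008
φ_{22} = -0.4692 / 0.9008 = -0.521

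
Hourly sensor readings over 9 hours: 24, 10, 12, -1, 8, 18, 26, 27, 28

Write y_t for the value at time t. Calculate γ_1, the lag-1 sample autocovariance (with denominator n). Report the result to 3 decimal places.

48.431

Mean ȳ = (24 + 10 + 12 − 1 + 8 + 18 + 26 + 27 + 28)/9 = 16.8889
Σ_{t=1}^{8}(y_t−ȳ)(y_{t+1}−ȳ) = 435.8765
γ_1 = 435.8765 / 9 = 48.431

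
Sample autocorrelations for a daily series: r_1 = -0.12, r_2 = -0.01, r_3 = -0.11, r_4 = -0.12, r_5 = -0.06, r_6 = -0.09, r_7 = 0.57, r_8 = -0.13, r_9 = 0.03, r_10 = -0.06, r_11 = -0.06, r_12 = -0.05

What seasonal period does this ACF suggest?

7

The largest autocorrelation is r_7 = 0.57; the remaining lags stay at or below 0.03.
The dominant spike at lag 7 indicates a seasonal period of 7.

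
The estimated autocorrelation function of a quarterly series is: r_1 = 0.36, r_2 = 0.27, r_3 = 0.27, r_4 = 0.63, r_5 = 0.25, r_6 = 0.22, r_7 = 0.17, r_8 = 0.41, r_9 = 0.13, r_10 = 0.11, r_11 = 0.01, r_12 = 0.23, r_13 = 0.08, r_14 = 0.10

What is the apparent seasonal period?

The largest autocorrelation is r_4 = 0.63, with a weaker echo at lag 8 (0.41); the remaining lags stay at or below 0.36. The elevated value at lag 1 (0.36), dropping to 0.27 at lag 2, reflects decaying short-term dependence rather than seasonality.
The dominant spike at lag 4 indicates a seasonal period of 4.

4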